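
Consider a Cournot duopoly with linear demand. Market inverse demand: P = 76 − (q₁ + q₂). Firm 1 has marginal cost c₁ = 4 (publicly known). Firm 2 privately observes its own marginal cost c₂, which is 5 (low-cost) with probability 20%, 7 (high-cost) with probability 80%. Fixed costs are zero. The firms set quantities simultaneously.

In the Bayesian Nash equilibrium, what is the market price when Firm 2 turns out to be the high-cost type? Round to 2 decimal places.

29.07

Type-c best response for Firm 2: q₂(c) = (76 − c)/2 − q₁/2.
Firm 1 maximizes expected profit; its first-order condition is 76 − 2q₁ − E[q₂] − 4 = 0.
Substituting E[q₂] and solving: E[c₂] = 6.6, so q₁ = (76 − 2·4 + 6.6)/3 = 24.8667.
q₂(high-cost) = 22.0667, so P = 76 − (24.8667 + 22.0667) = 29.0667.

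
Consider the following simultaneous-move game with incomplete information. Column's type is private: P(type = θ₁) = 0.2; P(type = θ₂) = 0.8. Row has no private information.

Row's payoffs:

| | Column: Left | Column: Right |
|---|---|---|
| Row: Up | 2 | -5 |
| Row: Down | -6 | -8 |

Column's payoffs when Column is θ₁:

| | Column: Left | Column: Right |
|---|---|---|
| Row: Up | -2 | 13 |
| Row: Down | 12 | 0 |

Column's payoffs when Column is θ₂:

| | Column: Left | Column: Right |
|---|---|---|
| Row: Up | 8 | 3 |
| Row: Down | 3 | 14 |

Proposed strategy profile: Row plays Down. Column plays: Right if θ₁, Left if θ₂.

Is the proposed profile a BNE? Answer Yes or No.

Row plays Down: E[Down] = 0.2·(-8) + 0.8·(-6) = -6.4; E[Up] = 0.6. Not best-responding. ✗
Column (type θ₁), facing Down: Left gives 12, Right gives 0. Proposed Right is not best — profitable deviation exists. ✗
Column (type θ₂), facing Down: Left gives 3, Right gives 14. Proposed Left is not best — profitable deviation exists. ✗

No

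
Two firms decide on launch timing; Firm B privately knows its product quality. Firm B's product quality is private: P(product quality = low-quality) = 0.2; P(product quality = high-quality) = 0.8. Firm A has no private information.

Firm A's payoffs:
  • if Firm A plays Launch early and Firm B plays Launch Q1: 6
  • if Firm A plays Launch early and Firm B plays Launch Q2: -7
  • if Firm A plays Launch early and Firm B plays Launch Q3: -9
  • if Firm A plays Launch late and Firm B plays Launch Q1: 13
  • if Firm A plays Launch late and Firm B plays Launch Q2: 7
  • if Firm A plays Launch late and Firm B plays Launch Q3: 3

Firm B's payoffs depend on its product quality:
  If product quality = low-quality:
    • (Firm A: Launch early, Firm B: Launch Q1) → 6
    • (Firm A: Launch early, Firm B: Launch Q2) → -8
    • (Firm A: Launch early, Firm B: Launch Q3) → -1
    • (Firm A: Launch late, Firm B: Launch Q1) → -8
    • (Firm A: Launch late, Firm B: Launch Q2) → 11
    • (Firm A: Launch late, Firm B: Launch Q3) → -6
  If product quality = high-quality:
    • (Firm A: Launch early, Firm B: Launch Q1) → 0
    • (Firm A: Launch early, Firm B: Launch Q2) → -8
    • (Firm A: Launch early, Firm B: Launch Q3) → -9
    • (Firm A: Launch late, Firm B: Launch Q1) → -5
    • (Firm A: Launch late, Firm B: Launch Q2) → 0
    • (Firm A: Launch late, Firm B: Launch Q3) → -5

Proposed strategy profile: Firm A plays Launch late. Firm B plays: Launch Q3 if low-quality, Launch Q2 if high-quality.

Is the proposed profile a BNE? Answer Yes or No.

No

Firm A plays Launch late: E[Launch late] = 0.2·(3) + 0.8·(7) = 6.2; E[Launch early] = -7.4. Best-responding. ✓
Firm B (product quality low-quality), facing Launch late: Launch Q1 gives -8, Launch Q2 gives 11, Launch Q3 gives -6. Proposed Launch Q3 is not best — profitable deviation exists. ✗
Firm B (product quality high-quality), facing Launch late: Launch Q1 gives -5, Launch Q2 gives 0, Launch Q3 gives -5. Proposed Launch Q2 is best. ✓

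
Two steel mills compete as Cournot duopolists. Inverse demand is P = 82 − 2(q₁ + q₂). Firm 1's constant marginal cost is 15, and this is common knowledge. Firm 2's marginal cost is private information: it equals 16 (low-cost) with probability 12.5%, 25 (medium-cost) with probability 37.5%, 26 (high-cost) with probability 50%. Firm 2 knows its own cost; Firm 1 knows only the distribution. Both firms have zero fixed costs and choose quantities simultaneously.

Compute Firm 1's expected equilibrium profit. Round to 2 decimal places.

Type-c best response for Firm 2: q₂(c) = (82 − c)/4 − q₁/2.
Firm 1 maximizes expected profit; its first-order condition is 82 − 4q₁ − 2E[q₂] − 15 = 0.
Substituting E[q₂] and solving: E[c₂] = 24.375, so q₁ = (82 − 2·15 + 24.375)/6 = 12.7292.
E[P] = 82 − 2·(q₁ + E[q₂]) = 40.4583; Firm 1's expected profit = (E[P] − 15)·q₁ = (40.4583 − 15)·12.7292 = 324.063.

324.06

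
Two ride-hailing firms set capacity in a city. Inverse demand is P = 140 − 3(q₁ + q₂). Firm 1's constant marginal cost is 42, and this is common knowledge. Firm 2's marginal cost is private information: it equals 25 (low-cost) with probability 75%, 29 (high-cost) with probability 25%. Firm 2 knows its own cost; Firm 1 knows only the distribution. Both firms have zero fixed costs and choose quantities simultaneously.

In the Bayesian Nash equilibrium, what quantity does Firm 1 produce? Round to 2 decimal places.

Type-c best response for Firm 2: q₂(c) = (140 − c)/6 − q₁/2.
Firm 1 maximizes expected profit; its first-order condition is 140 − 6q₁ − 3E[q₂] − 42 = 0.
Substituting E[q₂] and solving: E[c₂] = 26, so q₁ = (140 − 2·42 + 26)/9 = 9.11111.

9.11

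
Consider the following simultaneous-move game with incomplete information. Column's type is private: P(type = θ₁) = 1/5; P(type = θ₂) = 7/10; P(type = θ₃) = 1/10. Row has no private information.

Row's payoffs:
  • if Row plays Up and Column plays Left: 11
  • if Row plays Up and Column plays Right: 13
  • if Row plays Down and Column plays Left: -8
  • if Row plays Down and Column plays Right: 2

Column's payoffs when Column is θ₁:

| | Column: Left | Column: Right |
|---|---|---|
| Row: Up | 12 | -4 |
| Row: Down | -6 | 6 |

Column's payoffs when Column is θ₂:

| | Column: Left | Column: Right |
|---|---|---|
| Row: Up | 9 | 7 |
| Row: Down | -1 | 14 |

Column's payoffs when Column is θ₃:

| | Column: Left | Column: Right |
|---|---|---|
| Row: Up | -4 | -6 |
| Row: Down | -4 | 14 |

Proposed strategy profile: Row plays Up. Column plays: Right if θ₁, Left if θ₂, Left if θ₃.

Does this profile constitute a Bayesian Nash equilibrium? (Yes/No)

A profile is a BNE iff every type of every player is best-responding given beliefs about the other side.
Row plays Up: E[Up] = 1/5·(13) + 7/10·(11) + 1/10·(11) = 57/5; E[Down] = -6. Best-responding. ✓
Column (type θ₁), facing Up: Left gives 12, Right gives -4. Proposed Right is not best — profitable deviation exists. ✗
Column (type θ₂), facing Up: Left gives 9, Right gives 7. Proposed Left is best. ✓
Column (type θ₃), facing Up: Left gives -4, Right gives -6. Proposed Left is best. ✓

No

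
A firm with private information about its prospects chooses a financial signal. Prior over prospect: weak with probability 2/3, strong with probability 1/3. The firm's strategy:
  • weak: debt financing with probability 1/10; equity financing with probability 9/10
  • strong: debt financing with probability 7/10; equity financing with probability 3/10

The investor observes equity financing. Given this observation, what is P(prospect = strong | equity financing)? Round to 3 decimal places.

P(equity financing) = (2/3)·(9/10) + (1/3)·(3/10) = 7/10
P(strong | equity financing) = ((1/3)·(3/10)) / (7/10) = (1/10) / (7/10) = 1/7

0.143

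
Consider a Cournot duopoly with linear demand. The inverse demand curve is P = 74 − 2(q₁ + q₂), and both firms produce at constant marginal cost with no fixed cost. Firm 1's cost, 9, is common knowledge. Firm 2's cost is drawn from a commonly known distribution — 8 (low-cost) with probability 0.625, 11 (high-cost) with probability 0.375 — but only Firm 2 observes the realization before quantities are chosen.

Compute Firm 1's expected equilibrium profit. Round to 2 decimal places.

Type-c best response for Firm 2: q₂(c) = (74 − c)/4 − q₁/2.
Firm 1 maximizes expected profit; its first-order condition is 74 − 4q₁ − 2E[q₂] − 9 = 0.
Substituting E[q₂] and solving: E[c₂] = 9.125, so q₁ = (74 − 2·9 + 9.125)/6 = 10.8542.
E[P] = 74 − 2·(q₁ + E[q₂]) = 30.7083; Firm 1's expected profit = (E[P] − 9)·q₁ = (30.7083 − 9)·10.8542 = 235.626.

235.63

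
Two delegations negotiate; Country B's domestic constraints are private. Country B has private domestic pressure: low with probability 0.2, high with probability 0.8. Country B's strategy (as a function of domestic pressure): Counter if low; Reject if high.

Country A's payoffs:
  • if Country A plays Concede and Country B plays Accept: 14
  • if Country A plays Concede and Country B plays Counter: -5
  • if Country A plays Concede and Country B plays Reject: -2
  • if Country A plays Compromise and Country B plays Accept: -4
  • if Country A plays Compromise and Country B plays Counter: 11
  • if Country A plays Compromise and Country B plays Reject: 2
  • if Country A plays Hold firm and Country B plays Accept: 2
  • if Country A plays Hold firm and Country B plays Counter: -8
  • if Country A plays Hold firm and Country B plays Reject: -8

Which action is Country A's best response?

E[Concede] = 0.2·(-5) + 0.8·(-2) = -2.6
E[Compromise] = 0.2·(11) + 0.8·(2) = 3.8
E[Hold firm] = 0.2·(-8) + 0.8·(-8) = -8
Best response: Compromise (3.8 is the largest).

Compromise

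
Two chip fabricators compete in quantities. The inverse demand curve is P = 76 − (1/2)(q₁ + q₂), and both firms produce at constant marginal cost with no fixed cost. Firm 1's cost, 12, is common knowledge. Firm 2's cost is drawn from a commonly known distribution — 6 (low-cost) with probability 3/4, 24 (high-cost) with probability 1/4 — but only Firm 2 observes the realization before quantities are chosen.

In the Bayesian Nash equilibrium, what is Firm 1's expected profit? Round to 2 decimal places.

868.06

Each type of Firm 2 best-responds to q₁; Firm 1 best-responds to the expected q₂ over Firm 2's types.
Firm 2 with cost c maximizes (76 − (1/2)(q₁+q₂) − c)·q₂, giving q₂(c) = (76 − c − (1/2)q₁).
E[c₂] = 3/4·6 + 1/4·24 = 10.5
Firm 1's FOC against E[q₂] yields q₁ = (76 − 2·12 + E[c₂])/(3/2) = (76 − 24 + 10.5)/(3/2) = 41.6667.
E[P] = 76 − (1/2)·(q₁ + E[q₂]) = 32.8333; Firm 1's expected profit = (E[P] − 12)·q₁ = (32.8333 − 12)·41.6667 = 868.056.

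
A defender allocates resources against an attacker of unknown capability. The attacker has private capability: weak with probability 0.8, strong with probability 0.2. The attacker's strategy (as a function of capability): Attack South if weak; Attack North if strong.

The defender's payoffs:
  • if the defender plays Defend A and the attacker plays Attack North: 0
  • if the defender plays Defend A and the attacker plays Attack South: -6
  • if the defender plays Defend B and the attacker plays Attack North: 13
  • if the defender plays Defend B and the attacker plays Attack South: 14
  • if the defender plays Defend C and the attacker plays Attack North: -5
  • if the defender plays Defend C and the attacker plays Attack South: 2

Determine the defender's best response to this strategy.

E[Defend A] = 0.8·(-6) + 0.2·(0) = -4.8
E[Defend B] = 0.8·(14) + 0.2·(13) = 13.8
E[Defend C] = 0.8·(2) + 0.2·(-5) = 0.6
Best response: Defend B (13.8 is the largest).

Defend B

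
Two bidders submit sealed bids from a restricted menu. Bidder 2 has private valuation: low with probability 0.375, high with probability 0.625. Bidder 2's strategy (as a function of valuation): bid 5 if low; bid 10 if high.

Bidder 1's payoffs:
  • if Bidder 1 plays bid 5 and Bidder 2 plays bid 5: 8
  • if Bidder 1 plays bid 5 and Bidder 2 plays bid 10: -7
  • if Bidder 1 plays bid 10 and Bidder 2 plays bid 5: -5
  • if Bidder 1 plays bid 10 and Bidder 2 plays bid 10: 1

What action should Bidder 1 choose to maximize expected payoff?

bid 10

Compute Bidder 1's expected payoff for each action, taking the expectation over Bidder 2's type.
E[bid 5] = 0.375·(8) + 0.625·(-7) = -1.375
E[bid 10] = 0.375·(-5) + 0.625·(1) = -1.25
Best response: bid 10 (-1.25 is the largest).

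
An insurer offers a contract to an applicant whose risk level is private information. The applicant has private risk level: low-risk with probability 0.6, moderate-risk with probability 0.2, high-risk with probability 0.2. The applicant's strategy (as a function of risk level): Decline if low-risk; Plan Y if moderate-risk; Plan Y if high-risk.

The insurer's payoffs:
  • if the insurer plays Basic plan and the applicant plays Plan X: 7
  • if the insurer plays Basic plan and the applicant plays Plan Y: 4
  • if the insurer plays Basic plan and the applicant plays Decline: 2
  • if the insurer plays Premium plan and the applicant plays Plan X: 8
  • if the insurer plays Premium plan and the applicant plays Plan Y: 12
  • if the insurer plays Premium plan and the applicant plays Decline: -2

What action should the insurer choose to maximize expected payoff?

Compute the insurer's expected payoff for each action, taking the expectation over the applicant's type.
E[Basic plan] = 0.6·(2) + 0.2·(4) + 0.2·(4) = 2.8
E[Premium plan] = 0.6·(-2) + 0.2·(12) + 0.2·(12) = 3.6
Best response: Premium plan (3.6 is the largest).

Premium plan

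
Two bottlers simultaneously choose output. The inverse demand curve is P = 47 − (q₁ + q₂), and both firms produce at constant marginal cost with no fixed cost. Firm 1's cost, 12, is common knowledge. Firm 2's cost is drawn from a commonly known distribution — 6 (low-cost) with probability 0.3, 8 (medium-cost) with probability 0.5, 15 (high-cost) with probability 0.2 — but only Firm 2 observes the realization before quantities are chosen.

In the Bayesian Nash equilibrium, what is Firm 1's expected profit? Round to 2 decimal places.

112.36

Firm 2 with cost c maximizes (47 − (q₁+q₂) − c)·q₂, giving q₂(c) = (47 − c − q₁)/2.
E[c₂] = 0.3·6 + 0.5·8 + 0.2·15 = 8.8
Firm 1's FOC against E[q₂] yields q₁ = (47 − 2·12 + E[c₂])/3 = (47 − 24 + 8.8)/3 = 10.6.
E[P] = 47 − (q₁ + E[q₂]) = 22.6; Firm 1's expected profit = (E[P] − 12)·q₁ = (22.6 − 12)·10.6 = 112.36.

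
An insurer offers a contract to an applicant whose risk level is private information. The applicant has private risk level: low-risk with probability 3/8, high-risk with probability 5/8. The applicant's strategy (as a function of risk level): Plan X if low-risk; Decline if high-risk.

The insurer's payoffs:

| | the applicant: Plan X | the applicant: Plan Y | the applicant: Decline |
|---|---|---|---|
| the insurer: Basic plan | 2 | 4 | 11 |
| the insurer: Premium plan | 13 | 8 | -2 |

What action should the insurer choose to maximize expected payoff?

Basic plan

E[Basic plan] = 3/8·(2) + 5/8·(11) = 61/8
E[Premium plan] = 3/8·(13) + 5/8·(-2) = 29/8
Best response: Basic plan (61/8 is the largest).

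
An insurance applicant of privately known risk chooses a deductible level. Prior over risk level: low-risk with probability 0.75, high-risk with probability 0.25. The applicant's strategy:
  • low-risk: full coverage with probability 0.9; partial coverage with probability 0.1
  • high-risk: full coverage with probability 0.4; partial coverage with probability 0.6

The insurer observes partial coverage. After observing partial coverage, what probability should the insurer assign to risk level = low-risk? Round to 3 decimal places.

Apply Bayes' rule using the sender's strategy as the likelihood.
P(partial coverage) = 0.75·0.1 + 0.25·0.6 = 0.225
P(low-risk | partial coverage) = (0.75·0.1) / 0.225 = 0.075 / 0.225 = 0.333333

0.333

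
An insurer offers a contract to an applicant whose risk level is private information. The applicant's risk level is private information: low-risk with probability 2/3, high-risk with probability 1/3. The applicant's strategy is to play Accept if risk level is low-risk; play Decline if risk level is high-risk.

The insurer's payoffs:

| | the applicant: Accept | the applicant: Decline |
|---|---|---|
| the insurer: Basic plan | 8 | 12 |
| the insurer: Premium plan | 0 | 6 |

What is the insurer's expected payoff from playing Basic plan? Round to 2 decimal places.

9.33

Take the expectation over the applicant's risk level, weighting each type's action by its prior probability.
E[Basic plan] = 2/3·8 + 1/3·12 = 16/3 + 4 = 28/3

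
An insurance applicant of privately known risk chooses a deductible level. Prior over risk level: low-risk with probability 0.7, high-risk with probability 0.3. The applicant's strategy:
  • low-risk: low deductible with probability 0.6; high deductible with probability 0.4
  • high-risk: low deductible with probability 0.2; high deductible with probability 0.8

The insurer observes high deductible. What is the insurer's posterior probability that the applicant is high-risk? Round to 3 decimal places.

Apply Bayes' rule using the sender's strategy as the likelihood.
P(high deductible) = 0.7·0.4 + 0.3·0.8 = 0.52
P(high-risk | high deductible) = (0.3·0.8) / 0.52 = 0.24 / 0.52 = 0.461538

0.462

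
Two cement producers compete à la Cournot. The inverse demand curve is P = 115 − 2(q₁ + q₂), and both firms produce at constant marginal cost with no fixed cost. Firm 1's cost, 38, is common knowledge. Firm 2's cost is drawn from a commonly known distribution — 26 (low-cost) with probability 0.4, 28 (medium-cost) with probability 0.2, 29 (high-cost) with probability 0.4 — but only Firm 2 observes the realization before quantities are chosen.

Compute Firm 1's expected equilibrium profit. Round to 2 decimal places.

Each type of Firm 2 best-responds to q₁; Firm 1 best-responds to the expected q₂ over Firm 2's types.
Firm 2 with cost c maximizes (115 − 2(q₁+q₂) − c)·q₂, giving q₂(c) = (115 − c − 2q₁)/4.
E[c₂] = 0.4·26 + 0.2·28 + 0.4·29 = 27.6
Firm 1's FOC against E[q₂] yields q₁ = (115 − 2·38 + E[c₂])/6 = (115 − 76 + 27.6)/6 = 11.1.
E[P] = 115 − 2·(q₁ + E[q₂]) = 60.2; Firm 1's expected profit = (E[P] − 38)·q₁ = (60.2 − 38)·11.1 = 246.42.

246.42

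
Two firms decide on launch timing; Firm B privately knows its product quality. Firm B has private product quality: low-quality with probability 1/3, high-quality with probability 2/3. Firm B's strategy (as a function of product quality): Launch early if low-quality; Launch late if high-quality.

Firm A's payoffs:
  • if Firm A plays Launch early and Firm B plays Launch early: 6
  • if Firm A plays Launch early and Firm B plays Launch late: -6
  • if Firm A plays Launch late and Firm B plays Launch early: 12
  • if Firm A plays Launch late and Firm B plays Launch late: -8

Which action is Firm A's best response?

Launch late

E[Launch early] = 1/3·(6) + 2/3·(-6) = -2
E[Launch late] = 1/3·(12) + 2/3·(-8) = -4/3
Best response: Launch late (-4/3 is the largest).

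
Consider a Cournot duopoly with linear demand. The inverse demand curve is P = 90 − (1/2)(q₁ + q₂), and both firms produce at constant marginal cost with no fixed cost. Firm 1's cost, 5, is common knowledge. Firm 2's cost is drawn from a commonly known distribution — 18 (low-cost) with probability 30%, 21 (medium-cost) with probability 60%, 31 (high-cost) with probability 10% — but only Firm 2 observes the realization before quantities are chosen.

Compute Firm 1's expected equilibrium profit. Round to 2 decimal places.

Firm 2 with cost c maximizes (90 − (1/2)(q₁+q₂) − c)·q₂, giving q₂(c) = (90 − c − (1/2)q₁).
E[c₂] = 0.3·18 + 0.6·21 + 0.1·31 = 21.1
Firm 1's FOC against E[q₂] yields q₁ = (90 − 2·5 + E[c₂])/(3/2) = (90 − 10 + 21.1)/(3/2) = 67.4.
E[P] = 90 − (1/2)·(q₁ + E[q₂]) = 38.7; Firm 1's expected profit = (E[P] − 5)·q₁ = (38.7 − 5)·67.4 = 2271.38.

2271.38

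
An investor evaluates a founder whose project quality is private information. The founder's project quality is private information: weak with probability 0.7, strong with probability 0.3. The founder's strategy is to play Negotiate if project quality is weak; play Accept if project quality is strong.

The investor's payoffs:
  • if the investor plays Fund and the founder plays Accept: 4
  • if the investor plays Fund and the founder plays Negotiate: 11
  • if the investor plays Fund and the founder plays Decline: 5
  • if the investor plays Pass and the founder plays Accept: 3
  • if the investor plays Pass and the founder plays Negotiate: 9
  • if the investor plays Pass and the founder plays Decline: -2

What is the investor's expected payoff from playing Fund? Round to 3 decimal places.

8.900

Take the expectation over the founder's project quality, weighting each type's action by its prior probability.
E[Fund] = 0.7·11 + 0.3·4 = 7.7 + 1.2 = 8.9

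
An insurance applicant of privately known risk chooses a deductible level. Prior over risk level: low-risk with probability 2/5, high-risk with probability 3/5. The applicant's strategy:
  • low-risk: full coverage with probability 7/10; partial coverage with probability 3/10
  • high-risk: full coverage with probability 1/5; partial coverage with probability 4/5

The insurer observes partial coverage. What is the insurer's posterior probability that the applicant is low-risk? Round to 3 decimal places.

0.200

P(partial coverage) = (2/5)·(3/10) + (3/5)·(4/5) = 3/5
P(low-risk | partial coverage) = ((2/5)·(3/10)) / (3/5) = (3/25) / (3/5) = 1/5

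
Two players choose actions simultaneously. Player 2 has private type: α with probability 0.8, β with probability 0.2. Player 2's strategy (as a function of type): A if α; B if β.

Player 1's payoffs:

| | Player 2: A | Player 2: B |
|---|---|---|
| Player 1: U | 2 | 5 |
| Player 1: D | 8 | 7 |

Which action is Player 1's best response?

Compute Player 1's expected payoff for each action, taking the expectation over Player 2's type.
E[U] = 0.8·(2) + 0.2·(5) = 2.6
E[D] = 0.8·(8) + 0.2·(7) = 7.8
Best response: D (7.8 is the largest).

D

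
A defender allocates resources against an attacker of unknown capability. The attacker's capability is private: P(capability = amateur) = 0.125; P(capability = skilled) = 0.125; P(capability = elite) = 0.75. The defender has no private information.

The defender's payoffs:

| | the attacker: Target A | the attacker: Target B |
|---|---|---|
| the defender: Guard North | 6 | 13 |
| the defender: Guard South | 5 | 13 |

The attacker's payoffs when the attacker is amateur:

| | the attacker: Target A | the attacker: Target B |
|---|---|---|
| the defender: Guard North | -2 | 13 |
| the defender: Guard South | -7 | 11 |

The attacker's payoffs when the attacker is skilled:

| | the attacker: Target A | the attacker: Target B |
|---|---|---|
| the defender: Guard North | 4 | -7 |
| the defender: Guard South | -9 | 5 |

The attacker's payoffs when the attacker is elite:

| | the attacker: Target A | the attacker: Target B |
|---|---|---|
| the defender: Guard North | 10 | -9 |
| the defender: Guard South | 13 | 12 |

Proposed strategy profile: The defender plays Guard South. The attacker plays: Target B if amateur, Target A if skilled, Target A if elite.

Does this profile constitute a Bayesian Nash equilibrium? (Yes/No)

A profile is a BNE iff every type of every player is best-responding given beliefs about the other side.
The defender plays Guard South: E[Guard South] = 0.125·(13) + 0.125·(5) + 0.75·(5) = 6; E[Guard North] = 6.875. Not best-responding. ✗
The attacker (capability amateur), facing Guard South: Target A gives -7, Target B gives 11. Proposed Target B is best. ✓
The attacker (capability skilled), facing Guard South: Target A gives -9, Target B gives 5. Proposed Target A is not best — profitable deviation exists. ✗
The attacker (capability elite), facing Guard South: Target A gives 13, Target B gives 12. Proposed Target A is best. ✓

No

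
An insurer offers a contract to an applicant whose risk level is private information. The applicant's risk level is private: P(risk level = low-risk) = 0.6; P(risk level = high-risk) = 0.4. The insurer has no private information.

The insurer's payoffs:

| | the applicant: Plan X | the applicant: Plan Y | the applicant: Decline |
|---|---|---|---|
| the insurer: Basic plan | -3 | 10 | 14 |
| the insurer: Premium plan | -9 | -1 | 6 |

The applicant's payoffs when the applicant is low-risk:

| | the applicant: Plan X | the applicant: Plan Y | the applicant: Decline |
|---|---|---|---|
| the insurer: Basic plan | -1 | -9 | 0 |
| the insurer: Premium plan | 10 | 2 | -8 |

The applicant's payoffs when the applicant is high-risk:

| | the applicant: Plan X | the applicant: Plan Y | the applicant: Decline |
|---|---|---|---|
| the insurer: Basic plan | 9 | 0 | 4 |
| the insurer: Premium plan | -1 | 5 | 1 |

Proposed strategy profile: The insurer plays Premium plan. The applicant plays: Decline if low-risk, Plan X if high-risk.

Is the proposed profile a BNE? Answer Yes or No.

No

A profile is a BNE iff every type of every player is best-responding given beliefs about the other side.
The insurer plays Premium plan: E[Premium plan] = 0.6·(6) + 0.4·(-9) = 0; E[Basic plan] = 7.2. Not best-responding. ✗
The applicant (risk level low-risk), facing Premium plan: Plan X gives 10, Plan Y gives 2, Decline gives -8. Proposed Decline is not best — profitable deviation exists. ✗
The applicant (risk level high-risk), facing Premium plan: Plan X gives -1, Plan Y gives 5, Decline gives 1. Proposed Plan X is not best — profitable deviation exists. ✗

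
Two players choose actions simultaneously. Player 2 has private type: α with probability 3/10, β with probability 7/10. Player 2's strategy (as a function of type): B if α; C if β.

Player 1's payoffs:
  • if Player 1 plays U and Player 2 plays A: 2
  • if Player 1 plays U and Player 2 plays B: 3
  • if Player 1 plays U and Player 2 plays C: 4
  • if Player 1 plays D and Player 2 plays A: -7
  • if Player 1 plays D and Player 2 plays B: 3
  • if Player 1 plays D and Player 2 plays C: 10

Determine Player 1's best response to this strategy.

E[U] = 3/10·(3) + 7/10·(4) = 37/10
E[D] = 3/10·(3) + 7/10·(10) = 79/10
Best response: D (79/10 is the largest).

D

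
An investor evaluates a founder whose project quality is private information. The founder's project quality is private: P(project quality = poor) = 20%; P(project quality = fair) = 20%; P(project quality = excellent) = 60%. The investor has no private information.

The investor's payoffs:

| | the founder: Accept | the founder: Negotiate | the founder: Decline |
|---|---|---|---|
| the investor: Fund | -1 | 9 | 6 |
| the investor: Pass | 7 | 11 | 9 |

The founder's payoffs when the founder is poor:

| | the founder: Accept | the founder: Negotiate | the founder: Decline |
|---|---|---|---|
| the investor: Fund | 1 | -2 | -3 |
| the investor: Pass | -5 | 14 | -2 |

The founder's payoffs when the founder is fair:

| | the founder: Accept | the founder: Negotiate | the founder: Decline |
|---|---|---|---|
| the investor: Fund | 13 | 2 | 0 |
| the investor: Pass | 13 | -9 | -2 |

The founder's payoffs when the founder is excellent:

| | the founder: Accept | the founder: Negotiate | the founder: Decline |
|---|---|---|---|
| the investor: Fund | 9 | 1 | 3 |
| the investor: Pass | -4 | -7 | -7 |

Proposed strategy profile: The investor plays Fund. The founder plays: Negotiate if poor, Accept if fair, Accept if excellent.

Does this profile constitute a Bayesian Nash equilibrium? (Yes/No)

A profile is a BNE iff every type of every player is best-responding given beliefs about the other side.
The investor plays Fund: E[Fund] = 0.2·(9) + 0.2·(-1) + 0.6·(-1) = 1; E[Pass] = 7.8. Not best-responding. ✗
The founder (project quality poor), facing Fund: Accept gives 1, Negotiate gives -2, Decline gives -3. Proposed Negotiate is not best — profitable deviation exists. ✗
The founder (project quality fair), facing Fund: Accept gives 13, Negotiate gives 2, Decline gives 0. Proposed Accept is best. ✓
The founder (project quality excellent), facing Fund: Accept gives 9, Negotiate gives 1, Decline gives 3. Proposed Accept is best. ✓

No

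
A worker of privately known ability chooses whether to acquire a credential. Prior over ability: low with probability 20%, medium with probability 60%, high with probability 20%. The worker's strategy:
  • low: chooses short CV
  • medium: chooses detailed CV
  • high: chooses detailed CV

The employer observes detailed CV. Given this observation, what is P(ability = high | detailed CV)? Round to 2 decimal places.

Apply Bayes' rule using the sender's strategy as the likelihood.
P(detailed CV) = 0.2·0 + 0.6·1 + 0.2·1 = 0.8
P(high | detailed CV) = (0.2·1) / 0.8 = 0.2 / 0.8 = 0.25

0.25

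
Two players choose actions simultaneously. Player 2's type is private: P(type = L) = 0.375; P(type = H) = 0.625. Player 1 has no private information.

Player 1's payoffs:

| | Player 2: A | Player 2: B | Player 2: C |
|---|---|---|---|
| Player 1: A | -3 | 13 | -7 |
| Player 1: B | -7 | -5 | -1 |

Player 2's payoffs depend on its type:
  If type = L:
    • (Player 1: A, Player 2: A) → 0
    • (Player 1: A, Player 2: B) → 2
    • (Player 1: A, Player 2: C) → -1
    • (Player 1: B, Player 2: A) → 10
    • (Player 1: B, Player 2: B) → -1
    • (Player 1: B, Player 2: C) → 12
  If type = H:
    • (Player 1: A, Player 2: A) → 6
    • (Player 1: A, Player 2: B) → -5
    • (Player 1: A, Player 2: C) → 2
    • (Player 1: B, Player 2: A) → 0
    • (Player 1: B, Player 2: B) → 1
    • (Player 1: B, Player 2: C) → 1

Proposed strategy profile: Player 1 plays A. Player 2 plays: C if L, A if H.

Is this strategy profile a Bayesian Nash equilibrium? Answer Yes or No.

A profile is a BNE iff every type of every player is best-responding given beliefs about the other side.
Player 1 plays A: E[A] = 0.375·(-7) + 0.625·(-3) = -4.5; E[B] = -4.75. Best-responding. ✓
Player 2 (type L), facing A: A gives 0, B gives 2, C gives -1. Proposed C is not best — profitable deviation exists. ✗
Player 2 (type H), facing A: A gives 6, B gives -5, C gives 2. Proposed A is best. ✓

No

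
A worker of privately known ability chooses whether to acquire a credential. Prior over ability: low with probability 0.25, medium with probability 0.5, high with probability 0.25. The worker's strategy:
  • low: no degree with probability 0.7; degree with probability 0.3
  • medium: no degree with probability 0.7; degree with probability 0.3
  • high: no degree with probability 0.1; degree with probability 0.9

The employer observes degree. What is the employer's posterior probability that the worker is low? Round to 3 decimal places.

Apply Bayes' rule using the sender's strategy as the likelihood.
P(degree) = 0.25·0.3 + 0.5·0.3 + 0.25·0.9 = 0.45
P(low | degree) = (0.25·0.3) / 0.45 = 0.075 / 0.45 = 0.166667

0.167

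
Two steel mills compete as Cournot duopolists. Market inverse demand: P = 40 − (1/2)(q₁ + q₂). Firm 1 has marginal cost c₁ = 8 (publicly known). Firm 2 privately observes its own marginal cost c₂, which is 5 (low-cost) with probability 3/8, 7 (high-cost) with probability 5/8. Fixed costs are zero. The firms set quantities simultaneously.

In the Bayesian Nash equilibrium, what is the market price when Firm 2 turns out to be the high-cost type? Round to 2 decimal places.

Type-c best response for Firm 2: q₂(c) = (40 − c) − q₁/2.
Firm 1 maximizes expected profit; its first-order condition is 40 − q₁ − (1/2)E[q₂] − 8 = 0.
Substituting E[q₂] and solving: E[c₂] = 6.25, so q₁ = (40 − 2·8 + 6.25)/(3/2) = 20.1667.
q₂(high-cost) = 22.9167, so P = 40 − (1/2)·(20.1667 + 22.9167) = 18.4583.

18.46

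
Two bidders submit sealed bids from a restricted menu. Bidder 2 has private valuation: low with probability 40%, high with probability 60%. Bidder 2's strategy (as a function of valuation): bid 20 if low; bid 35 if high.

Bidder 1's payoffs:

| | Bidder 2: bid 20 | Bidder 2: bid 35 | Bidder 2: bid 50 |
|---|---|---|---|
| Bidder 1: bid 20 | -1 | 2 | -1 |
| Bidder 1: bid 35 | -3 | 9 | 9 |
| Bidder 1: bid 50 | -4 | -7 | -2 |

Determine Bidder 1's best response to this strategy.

bid 35

Compute Bidder 1's expected payoff for each action, taking the expectation over Bidder 2's type.
E[bid 20] = 0.4·(-1) + 0.6·(2) = 0.8
E[bid 35] = 0.4·(-3) + 0.6·(9) = 4.2
E[bid 50] = 0.4·(-4) + 0.6·(-7) = -5.8
Best response: bid 35 (4.2 is the largest).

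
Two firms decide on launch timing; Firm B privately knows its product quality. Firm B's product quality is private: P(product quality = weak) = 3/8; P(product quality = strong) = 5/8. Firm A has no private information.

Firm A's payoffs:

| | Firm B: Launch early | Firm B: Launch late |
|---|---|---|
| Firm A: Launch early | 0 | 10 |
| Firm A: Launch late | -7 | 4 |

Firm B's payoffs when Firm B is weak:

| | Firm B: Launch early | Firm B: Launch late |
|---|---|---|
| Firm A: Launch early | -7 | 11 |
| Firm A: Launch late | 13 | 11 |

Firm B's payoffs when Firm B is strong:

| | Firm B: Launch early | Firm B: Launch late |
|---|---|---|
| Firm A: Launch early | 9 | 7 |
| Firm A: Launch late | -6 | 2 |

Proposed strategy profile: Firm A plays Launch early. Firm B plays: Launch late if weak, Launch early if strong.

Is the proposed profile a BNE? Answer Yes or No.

Yes

Firm A plays Launch early: E[Launch early] = 3/8·(10) + 5/8·(0) = 15/4; E[Launch late] = -23/8. Best-responding. ✓
Firm B (product quality weak), facing Launch early: Launch early gives -7, Launch late gives 11. Proposed Launch late is best. ✓
Firm B (product quality strong), facing Launch early: Launch early gives 9, Launch late gives 7. Proposed Launch early is best. ✓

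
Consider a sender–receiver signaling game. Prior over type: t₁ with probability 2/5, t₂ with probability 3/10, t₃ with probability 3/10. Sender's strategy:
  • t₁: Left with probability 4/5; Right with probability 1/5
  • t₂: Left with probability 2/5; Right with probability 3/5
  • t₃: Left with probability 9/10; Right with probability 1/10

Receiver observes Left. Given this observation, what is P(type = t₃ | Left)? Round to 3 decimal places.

0.380

P(Left) = (2/5)·(4/5) + (3/10)·(2/5) + (3/10)·(9/10) = 71/100
P(t₃ | Left) = ((3/10)·(9/10)) / (71/100) = (27/100) / (71/100) = 27/71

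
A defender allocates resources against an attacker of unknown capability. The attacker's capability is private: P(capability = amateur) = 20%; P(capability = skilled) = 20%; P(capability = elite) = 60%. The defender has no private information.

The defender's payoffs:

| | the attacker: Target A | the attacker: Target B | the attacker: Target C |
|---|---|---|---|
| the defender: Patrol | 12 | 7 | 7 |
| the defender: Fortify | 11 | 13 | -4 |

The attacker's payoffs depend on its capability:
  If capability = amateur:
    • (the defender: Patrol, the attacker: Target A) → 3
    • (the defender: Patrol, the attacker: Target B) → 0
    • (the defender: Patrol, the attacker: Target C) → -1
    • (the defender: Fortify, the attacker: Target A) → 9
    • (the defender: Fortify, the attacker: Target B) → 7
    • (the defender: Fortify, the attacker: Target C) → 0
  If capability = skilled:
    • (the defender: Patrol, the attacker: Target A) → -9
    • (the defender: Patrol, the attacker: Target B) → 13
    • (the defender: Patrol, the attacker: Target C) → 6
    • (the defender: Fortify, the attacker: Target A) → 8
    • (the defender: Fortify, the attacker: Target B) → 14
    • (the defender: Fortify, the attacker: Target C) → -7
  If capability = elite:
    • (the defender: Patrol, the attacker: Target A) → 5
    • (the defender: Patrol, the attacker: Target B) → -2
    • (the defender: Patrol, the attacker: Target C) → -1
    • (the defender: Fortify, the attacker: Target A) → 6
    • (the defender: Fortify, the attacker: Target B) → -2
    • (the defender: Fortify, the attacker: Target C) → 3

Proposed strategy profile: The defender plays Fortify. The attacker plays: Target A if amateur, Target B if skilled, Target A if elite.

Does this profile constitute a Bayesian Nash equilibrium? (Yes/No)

Yes

A profile is a BNE iff every type of every player is best-responding given beliefs about the other side.
The defender plays Fortify: E[Fortify] = 0.2·(11) + 0.2·(13) + 0.6·(11) = 11.4; E[Patrol] = 11. Best-responding. ✓
The attacker (capability amateur), facing Fortify: Target A gives 9, Target B gives 7, Target C gives 0. Proposed Target A is best. ✓
The attacker (capability skilled), facing Fortify: Target A gives 8, Target B gives 14, Target C gives -7. Proposed Target B is best. ✓
The attacker (capability elite), facing Fortify: Target A gives 6, Target B gives -2, Target C gives 3. Proposed Target A is best. ✓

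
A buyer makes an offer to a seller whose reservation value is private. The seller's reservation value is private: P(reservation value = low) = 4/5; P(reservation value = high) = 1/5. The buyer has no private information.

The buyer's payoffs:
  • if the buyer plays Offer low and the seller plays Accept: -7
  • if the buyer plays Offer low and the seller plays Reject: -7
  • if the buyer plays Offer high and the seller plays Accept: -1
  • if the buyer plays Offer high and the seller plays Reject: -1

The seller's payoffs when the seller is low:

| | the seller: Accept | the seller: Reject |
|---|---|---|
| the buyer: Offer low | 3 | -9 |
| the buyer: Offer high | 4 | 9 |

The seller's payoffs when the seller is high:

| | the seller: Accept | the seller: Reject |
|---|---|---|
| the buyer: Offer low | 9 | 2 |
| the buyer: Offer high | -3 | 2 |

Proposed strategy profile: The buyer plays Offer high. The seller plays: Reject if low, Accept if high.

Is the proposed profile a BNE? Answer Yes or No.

No

The buyer plays Offer high: E[Offer high] = 4/5·(-1) + 1/5·(-1) = -1; E[Offer low] = -7. Best-responding. ✓
The seller (reservation value low), facing Offer high: Accept gives 4, Reject gives 9. Proposed Reject is best. ✓
The seller (reservation value high), facing Offer high: Accept gives -3, Reject gives 2. Proposed Accept is not best — profitable deviation exists. ✗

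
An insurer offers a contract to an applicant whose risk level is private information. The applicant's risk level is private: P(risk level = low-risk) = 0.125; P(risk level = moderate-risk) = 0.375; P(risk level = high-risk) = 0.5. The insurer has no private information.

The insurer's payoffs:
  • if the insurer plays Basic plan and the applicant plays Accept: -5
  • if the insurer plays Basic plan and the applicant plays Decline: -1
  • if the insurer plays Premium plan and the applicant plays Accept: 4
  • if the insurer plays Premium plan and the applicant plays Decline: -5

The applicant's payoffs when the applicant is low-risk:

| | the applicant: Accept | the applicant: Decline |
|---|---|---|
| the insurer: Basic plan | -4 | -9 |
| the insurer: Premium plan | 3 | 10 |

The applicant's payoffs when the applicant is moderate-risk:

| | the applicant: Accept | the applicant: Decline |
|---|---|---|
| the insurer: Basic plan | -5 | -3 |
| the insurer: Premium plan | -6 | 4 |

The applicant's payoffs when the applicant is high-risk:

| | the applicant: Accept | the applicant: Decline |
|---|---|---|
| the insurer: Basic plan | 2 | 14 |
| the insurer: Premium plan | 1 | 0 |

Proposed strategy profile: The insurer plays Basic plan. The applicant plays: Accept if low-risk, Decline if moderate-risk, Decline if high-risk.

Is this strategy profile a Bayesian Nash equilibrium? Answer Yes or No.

Yes

The insurer plays Basic plan: E[Basic plan] = 0.125·(-5) + 0.375·(-1) + 0.5·(-1) = -1.5; E[Premium plan] = -3.875. Best-responding. ✓
The applicant (risk level low-risk), facing Basic plan: Accept gives -4, Decline gives -9. Proposed Accept is best. ✓
The applicant (risk level moderate-risk), facing Basic plan: Accept gives -5, Decline gives -3. Proposed Decline is best. ✓
The applicant (risk level high-risk), facing Basic plan: Accept gives 2, Decline gives 14. Proposed Decline is best. ✓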